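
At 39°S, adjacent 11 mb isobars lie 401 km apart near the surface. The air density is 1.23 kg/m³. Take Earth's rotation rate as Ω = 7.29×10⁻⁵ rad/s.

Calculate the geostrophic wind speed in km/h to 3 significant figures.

Coriolis parameter at 39°S:
f = 2Ω sin φ = 2 × 7.29×10⁻⁵ × sin 39° = 9.18×10⁻⁵ s⁻¹
Pressure gradient: |∂P/∂n| = 1100 Pa / 401000 m = 2.74×10⁻³ Pa/m
Geostrophic balance (pressure-gradient force = Coriolis force):
V_g = (1/(fρ)) |∂P/∂n| = 2.74×10⁻³ / (9.18×10⁻⁵ × 1.23) = 24.3 m/s
Converting: 24.3 m/s × 3.6 = 87.5 km/h

87.5 km/h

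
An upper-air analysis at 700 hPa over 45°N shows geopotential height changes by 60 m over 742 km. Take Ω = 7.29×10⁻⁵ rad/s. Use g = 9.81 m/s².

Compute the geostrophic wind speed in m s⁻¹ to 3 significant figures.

Coriolis parameter at 45°N:
f = 2Ω sin φ = 2 × 7.29×10⁻⁵ × sin 45° = 1.03×10⁻⁴ s⁻¹
Height gradient: |∂Z/∂n| = 60 m / 742000 m = 8.09×10⁻⁵
On a pressure surface, geostrophic balance gives V_g = (g/f)|∂Z/∂n|:
V_g = 9.81 × 8.09×10⁻⁵ / 1.03×10⁻⁴ = 7.69 m/s

7.69 m s⁻¹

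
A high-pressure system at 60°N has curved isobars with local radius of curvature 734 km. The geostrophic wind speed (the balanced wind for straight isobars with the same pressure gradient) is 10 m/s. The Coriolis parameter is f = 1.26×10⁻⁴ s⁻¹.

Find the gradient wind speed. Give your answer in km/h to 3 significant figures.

Around a high, pressure-gradient force acts outward with centrifugal, so Coriolis balances both:
fV = (1/ρ)|∂P/∂n| + V²/R  →  V² − fR·V + fR·V_g = 0
With fR = 1.26×10⁻⁴ × 734×10³ m = 92.5 m/s:
V = [fR − √((fR)² − 4 fR V_g)]/2 = [92.5 − √(92.5² − 4×92.5×10)]/2 = 11.4 m/s
Supergeostrophic (V > V_g = 10 m/s), as expected around a high.
Converting: 11.4 m/s × 3.6 = 41.1 km/h

41.1 km/h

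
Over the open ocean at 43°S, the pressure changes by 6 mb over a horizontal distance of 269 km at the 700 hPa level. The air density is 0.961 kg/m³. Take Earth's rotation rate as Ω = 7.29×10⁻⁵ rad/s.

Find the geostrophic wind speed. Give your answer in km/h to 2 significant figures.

84 km/h

Coriolis parameter at 43°S:
f = 2Ω sin φ = 2 × 7.29×10⁻⁵ × sin 43° = 9.94×10⁻⁵ s⁻¹
Pressure gradient: |∂P/∂n| = 600 Pa / 269000 m = 2.23×10⁻³ Pa/m
Geostrophic balance (pressure-gradient force = Coriolis force):
V_g = (1/(fρ)) |∂P/∂n| = 2.23×10⁻³ / (9.94×10⁻⁵ × 0.961) = 23.3 m/s
Converting: 23.3 m/s × 3.6 = 84 km/h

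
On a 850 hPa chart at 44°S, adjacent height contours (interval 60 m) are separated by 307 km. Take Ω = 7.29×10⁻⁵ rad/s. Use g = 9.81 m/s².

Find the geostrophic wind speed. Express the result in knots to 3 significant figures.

Coriolis parameter at 44°S:
f = 2Ω sin φ = 2 × 7.29×10⁻⁵ × sin 44° = 1.01×10⁻⁴ s⁻¹
Height gradient: |∂Z/∂n| = 60 m / 307000 m = 1.95×10⁻⁴
On a pressure surface, geostrophic balance gives V_g = (g/f)|∂Z/∂n|:
V_g = 9.81 × 1.95×10⁻⁴ / 1.01×10⁻⁴ = 18.9 m/s
Converting: 18.9 m/s × 1.944 = 36.8 knots

36.8 knots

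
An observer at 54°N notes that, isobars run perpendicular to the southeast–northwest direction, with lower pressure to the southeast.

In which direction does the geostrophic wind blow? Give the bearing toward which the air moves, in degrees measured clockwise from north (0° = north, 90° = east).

225°

The pressure-gradient force points toward the southeast (bearing 135°).
Geostrophic balance: in the Northern Hemisphere the Coriolis force deflects motion to the right, so the geostrophic wind blows 90° to the right of the pressure-gradient force (low pressure on the left).
Rotating 135° by 90° clockwise gives 225° — the wind blows toward the southwest.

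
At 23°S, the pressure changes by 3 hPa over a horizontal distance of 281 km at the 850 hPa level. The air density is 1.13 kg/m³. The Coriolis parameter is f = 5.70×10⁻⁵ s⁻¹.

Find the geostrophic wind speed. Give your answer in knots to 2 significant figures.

32 knots

Pressure gradient: |∂P/∂n| = 300 Pa / 281000 m = 1.07×10⁻³ Pa/m
Geostrophic balance (pressure-gradient force = Coriolis force):
V_g = (1/(fρ)) |∂P/∂n| = 1.07×10⁻³ / (5.70×10⁻⁵ × 1.13) = 16.6 m/s
Converting: 16.6 m/s × 1.944 = 32 knots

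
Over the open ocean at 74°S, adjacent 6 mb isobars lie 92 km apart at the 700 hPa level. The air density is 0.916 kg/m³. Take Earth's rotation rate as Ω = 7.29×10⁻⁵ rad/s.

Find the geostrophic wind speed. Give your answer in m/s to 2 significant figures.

51 m/s

Coriolis parameter at 74°S:
f = 2Ω sin φ = 2 × 7.29×10⁻⁵ × sin 74° = 1.40×10⁻⁴ s⁻¹
Pressure gradient: |∂P/∂n| = 600 Pa / 92000 m = 6.52×10⁻³ Pa/m
Geostrophic balance (pressure-gradient force = Coriolis force):
V_g = (1/(fρ)) |∂P/∂n| = 6.52×10⁻³ / (1.40×10⁻⁴ × 0.916) = 50.8 m/s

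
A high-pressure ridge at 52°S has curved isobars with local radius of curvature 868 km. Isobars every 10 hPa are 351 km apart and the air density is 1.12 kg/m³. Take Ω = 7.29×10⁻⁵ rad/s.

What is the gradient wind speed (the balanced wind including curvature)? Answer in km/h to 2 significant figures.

Coriolis parameter at 52°S:
f = 2Ω sin φ = 2 × 7.29×10⁻⁵ × sin 52° = 1.15×10⁻⁴ s⁻¹
Pressure gradient: |∂P/∂n| = 1000 Pa / 351000 m = 2.85×10⁻³ Pa/m
Geostrophic speed: V_g = |∂P/∂n|/(fρ) = 2.85×10⁻³/(1.15×10⁻⁴ × 1.12) = 22.1 m/s
Around a high, pressure-gradient force acts outward with centrifugal, so Coriolis balances both:
fV = (1/ρ)|∂P/∂n| + V²/R  →  V² − fR·V + fR·V_g = 0
With fR = 1.15×10⁻⁴ × 868×10³ m = 99.7 m/s:
V = [fR − √((fR)² − 4 fR V_g)]/2 = [99.7 − √(99.7² − 4×99.7×22.1)]/2 = 33.2 m/s
Supergeostrophic (V > V_g = 22.1 m/s), as expected around a high.
Converting: 33.2 m/s × 3.6 = 120 km/h

120 km/h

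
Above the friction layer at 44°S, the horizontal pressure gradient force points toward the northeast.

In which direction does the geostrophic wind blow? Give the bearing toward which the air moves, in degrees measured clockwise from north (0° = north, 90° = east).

315°

The pressure-gradient force points toward the northeast (bearing 045°).
Geostrophic balance: in the Southern Hemisphere the Coriolis force deflects motion to the left, so the geostrophic wind blows 90° to the left of the pressure-gradient force (low pressure on the right).
Rotating 045° by 90° counterclockwise gives 315° — the wind blows toward the northwest.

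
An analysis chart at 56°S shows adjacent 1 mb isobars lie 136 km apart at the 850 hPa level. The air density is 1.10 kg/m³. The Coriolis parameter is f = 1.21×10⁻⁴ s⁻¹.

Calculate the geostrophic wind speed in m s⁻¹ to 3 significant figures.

Pressure gradient: |∂P/∂n| = 100 Pa / 136000 m = 7.35×10⁻⁴ Pa/m
Geostrophic balance (pressure-gradient force = Coriolis force):
V_g = (1/(fρ)) |∂P/∂n| = 7.35×10⁻⁴ / (1.21×10⁻⁴ × 1.10) = 5.52 m/s

5.52 m s⁻¹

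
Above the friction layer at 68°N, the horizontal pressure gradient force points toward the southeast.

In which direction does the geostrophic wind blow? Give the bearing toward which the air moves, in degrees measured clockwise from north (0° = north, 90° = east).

225°

The pressure-gradient force points toward the southeast (bearing 135°).
Geostrophic balance: in the Northern Hemisphere the Coriolis force deflects motion to the right, so the geostrophic wind blows 90° to the right of the pressure-gradient force (low pressure on the left).
Rotating 135° by 90° clockwise gives 225° — the wind blows toward the southwest.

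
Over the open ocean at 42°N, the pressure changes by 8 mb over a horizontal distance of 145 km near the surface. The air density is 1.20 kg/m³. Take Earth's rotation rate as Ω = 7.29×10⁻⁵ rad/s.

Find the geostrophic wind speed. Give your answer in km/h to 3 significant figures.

170 km/h

Coriolis parameter at 42°N:
f = 2Ω sin φ = 2 × 7.29×10⁻⁵ × sin 42° = 9.76×10⁻⁵ s⁻¹
Pressure gradient: |∂P/∂n| = 800 Pa / 145000 m = 5.52×10⁻³ Pa/m
Geostrophic balance (pressure-gradient force = Coriolis force):
V_g = (1/(fρ)) |∂P/∂n| = 5.52×10⁻³ / (9.76×10⁻⁵ × 1.20) = 47.1 m/s
Converting: 47.1 m/s × 3.6 = 170 km/h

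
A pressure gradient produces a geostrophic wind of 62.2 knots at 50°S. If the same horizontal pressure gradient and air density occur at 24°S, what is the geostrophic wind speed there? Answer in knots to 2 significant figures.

120 knots

With the same pressure gradient and density, V_g ∝ 1/f ∝ 1/sin φ.
V₂ = V₁ · sin φ₁ / sin φ₂ = 62.2 × sin 50° / sin 24°
V₂ = 62.2 × 0.7660/0.4067 = 120 knots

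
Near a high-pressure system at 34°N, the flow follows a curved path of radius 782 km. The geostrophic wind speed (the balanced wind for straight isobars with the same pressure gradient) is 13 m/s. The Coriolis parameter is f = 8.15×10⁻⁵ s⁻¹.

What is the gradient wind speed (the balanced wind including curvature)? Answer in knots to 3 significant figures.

35.4 knots

Around a high, pressure-gradient force acts outward with centrifugal, so Coriolis balances both:
fV = (1/ρ)|∂P/∂n| + V²/R  →  V² − fR·V + fR·V_g = 0
With fR = 8.15×10⁻⁵ × 782×10³ m = 63.7 m/s:
V = [fR − √((fR)² − 4 fR V_g)]/2 = [63.7 − √(63.7² − 4×63.7×13)]/2 = 18.2 m/s
Supergeostrophic (V > V_g = 13 m/s), as expected around a high.
Converting: 18.2 m/s × 1.944 = 35.4 knots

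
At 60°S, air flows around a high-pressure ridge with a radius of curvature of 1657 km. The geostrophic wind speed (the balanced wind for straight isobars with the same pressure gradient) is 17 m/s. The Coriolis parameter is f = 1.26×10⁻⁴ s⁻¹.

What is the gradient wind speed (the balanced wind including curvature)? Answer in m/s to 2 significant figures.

Around a high, pressure-gradient force acts outward with centrifugal, so Coriolis balances both:
fV = (1/ρ)|∂P/∂n| + V²/R  →  V² − fR·V + fR·V_g = 0
With fR = 1.26×10⁻⁴ × 1657×10³ m = 209 m/s:
V = [fR − √((fR)² − 4 fR V_g)]/2 = [209 − √(209² − 4×209×17)]/2 = 18.7 m/s
Supergeostrophic (V > V_g = 17 m/s), as expected around a high.

19 m/s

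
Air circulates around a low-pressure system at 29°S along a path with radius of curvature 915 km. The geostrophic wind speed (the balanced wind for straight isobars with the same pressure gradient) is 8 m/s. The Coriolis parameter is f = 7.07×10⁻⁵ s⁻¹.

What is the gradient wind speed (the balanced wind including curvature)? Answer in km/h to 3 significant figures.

25.9 km/h

Around a low, centrifugal force acts outward with Coriolis, so pressure-gradient force balances both:
(1/ρ)|∂P/∂n| = fV + V²/R  →  V² + fR·V − fR·V_g = 0
With fR = 7.07×10⁻⁵ × 915×10³ m = 64.7 m/s:
V = [−fR + √((fR)² + 4 fR V_g)]/2 = [−64.7 + √(64.7² + 4×64.7×8)]/2 = 7.2 m/s
Subgeostrophic (V < V_g = 8 m/s), as expected around a low.
Converting: 7.2 m/s × 3.6 = 25.9 km/h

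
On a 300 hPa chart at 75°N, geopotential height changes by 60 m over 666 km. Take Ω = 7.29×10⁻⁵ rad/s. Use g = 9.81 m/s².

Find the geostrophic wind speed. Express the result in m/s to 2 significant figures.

Coriolis parameter at 75°N:
f = 2Ω sin φ = 2 × 7.29×10⁻⁵ × sin 75° = 1.41×10⁻⁴ s⁻¹
Height gradient: |∂Z/∂n| = 60 m / 666000 m = 9.01×10⁻⁵
On a pressure surface, geostrophic balance gives V_g = (g/f)|∂Z/∂n|:
V_g = 9.81 × 9.01×10⁻⁵ / 1.41×10⁻⁴ = 6.28 m/s

6.3 m/s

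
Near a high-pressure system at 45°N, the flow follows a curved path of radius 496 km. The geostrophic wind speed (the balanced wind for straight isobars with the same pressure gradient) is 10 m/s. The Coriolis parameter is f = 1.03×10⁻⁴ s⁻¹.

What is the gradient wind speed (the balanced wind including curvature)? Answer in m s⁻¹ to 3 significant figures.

Around a high, pressure-gradient force acts outward with centrifugal, so Coriolis balances both:
fV = (1/ρ)|∂P/∂n| + V²/R  →  V² − fR·V + fR·V_g = 0
With fR = 1.03×10⁻⁴ × 496×10³ m = 51.1 m/s:
V = [fR − √((fR)² − 4 fR V_g)]/2 = [51.1 − √(51.1² − 4×51.1×10)]/2 = 13.6 m/s
Supergeostrophic (V > V_g = 10 m/s), as expected around a high.

13.6 m s⁻¹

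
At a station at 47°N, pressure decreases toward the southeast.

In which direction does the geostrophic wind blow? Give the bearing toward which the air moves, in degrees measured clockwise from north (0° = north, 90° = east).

The pressure-gradient force points toward the southeast (bearing 135°).
Geostrophic balance: in the Northern Hemisphere the Coriolis force deflects motion to the right, so the geostrophic wind blows 90° to the right of the pressure-gradient force (low pressure on the left).
Rotating 135° by 90° clockwise gives 225° — the wind blows toward the southwest.

225°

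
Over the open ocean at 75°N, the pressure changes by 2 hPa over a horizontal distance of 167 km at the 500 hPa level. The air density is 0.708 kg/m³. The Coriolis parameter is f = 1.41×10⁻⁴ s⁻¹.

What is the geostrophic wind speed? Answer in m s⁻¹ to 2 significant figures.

12 m s⁻¹

Pressure gradient: |∂P/∂n| = 200 Pa / 167000 m = 1.20×10⁻³ Pa/m
Geostrophic balance (pressure-gradient force = Coriolis force):
V_g = (1/(fρ)) |∂P/∂n| = 1.20×10⁻³ / (1.41×10⁻⁴ × 0.708) = 12.0 m/s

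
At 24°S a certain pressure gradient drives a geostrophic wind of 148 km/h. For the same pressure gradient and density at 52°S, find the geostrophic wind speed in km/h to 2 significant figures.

76 km/h

With the same pressure gradient and density, V_g ∝ 1/f ∝ 1/sin φ.
V₂ = V₁ · sin φ₁ / sin φ₂ = 148 × sin 24° / sin 52°
V₂ = 148 × 0.4067/0.7880 = 76 km/h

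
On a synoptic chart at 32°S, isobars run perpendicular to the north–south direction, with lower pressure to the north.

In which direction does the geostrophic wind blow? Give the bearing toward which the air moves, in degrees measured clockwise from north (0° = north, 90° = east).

270°

The pressure-gradient force points toward the north (bearing 000°).
Geostrophic balance: in the Southern Hemisphere the Coriolis force deflects motion to the left, so the geostrophic wind blows 90° to the left of the pressure-gradient force (low pressure on the right).
Rotating 000° by 90° counterclockwise gives 270° — the wind blows toward the west.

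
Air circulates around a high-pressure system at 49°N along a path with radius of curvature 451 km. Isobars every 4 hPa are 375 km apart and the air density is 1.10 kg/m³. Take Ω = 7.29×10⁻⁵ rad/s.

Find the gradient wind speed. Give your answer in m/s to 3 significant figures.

11.5 m/s

Coriolis parameter at 49°N:
f = 2Ω sin φ = 2 × 7.29×10⁻⁵ × sin 49° = 1.10×10⁻⁴ s⁻¹
Pressure gradient: |∂P/∂n| = 400 Pa / 375000 m = 1.07×10⁻³ Pa/m
Geostrophic speed: V_g = |∂P/∂n|/(fρ) = 1.07×10⁻³/(1.10×10⁻⁴ × 1.10) = 8.81 m/s
Around a high, pressure-gradient force acts outward with centrifugal, so Coriolis balances both:
fV = (1/ρ)|∂P/∂n| + V²/R  →  V² − fR·V + fR·V_g = 0
With fR = 1.10×10⁻⁴ × 451×10³ m = 49.6 m/s:
V = [fR − √((fR)² − 4 fR V_g)]/2 = [49.6 − √(49.6² − 4×49.6×8.81)]/2 = 11.5 m/s
Supergeostrophic (V > V_g = 8.81 m/s), as expected around a high.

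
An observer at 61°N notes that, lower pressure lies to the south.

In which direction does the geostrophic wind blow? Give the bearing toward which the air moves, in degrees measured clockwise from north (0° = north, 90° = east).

270°

The pressure-gradient force points toward the south (bearing 180°).
Geostrophic balance: in the Northern Hemisphere the Coriolis force deflects motion to the right, so the geostrophic wind blows 90° to the right of the pressure-gradient force (low pressure on the left).
Rotating 180° by 90° clockwise gives 270° — the wind blows toward the west.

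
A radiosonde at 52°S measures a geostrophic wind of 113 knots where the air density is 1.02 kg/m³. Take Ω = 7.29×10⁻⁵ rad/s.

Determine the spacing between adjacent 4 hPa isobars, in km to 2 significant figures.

59 km

Coriolis parameter at 52°S:
f = 2Ω sin φ = 2 × 7.29×10⁻⁵ × sin 52° = 1.15×10⁻⁴ s⁻¹
Wind speed in SI: 113 knots = 58.1 m/s
Geostrophic balance rearranged: |∂P/∂n| = f ρ V_g
|∂P/∂n| = 1.15×10⁻⁴ × 1.02 × 58.1 = 6.81×10⁻³ Pa/m
Isobar spacing: Δn = ΔP/|∂P/∂n| = 400 Pa / 6.81×10⁻³ Pa/m = 58716 m ≈ 59 km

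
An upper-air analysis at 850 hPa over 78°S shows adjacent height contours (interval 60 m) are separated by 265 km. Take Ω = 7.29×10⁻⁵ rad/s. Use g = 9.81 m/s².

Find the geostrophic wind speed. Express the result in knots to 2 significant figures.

30 knots

Coriolis parameter at 78°S:
f = 2Ω sin φ = 2 × 7.29×10⁻⁵ × sin 78° = 1.43×10⁻⁴ s⁻¹
Height gradient: |∂Z/∂n| = 60 m / 265000 m = 2.26×10⁻⁴
On a pressure surface, geostrophic balance gives V_g = (g/f)|∂Z/∂n|:
V_g = 9.81 × 2.26×10⁻⁴ / 1.43×10⁻⁴ = 15.6 m/s
Converting: 15.6 m/s × 1.944 = 30 knots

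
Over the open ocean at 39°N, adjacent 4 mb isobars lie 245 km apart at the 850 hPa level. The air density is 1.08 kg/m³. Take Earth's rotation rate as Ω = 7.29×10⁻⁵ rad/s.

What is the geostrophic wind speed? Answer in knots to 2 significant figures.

32 knots

Coriolis parameter at 39°N:
f = 2Ω sin φ = 2 × 7.29×10⁻⁵ × sin 39° = 9.18×10⁻⁵ s⁻¹
Pressure gradient: |∂P/∂n| = 400 Pa / 245000 m = 1.63×10⁻³ Pa/m
Geostrophic balance (pressure-gradient force = Coriolis force):
V_g = (1/(fρ)) |∂P/∂n| = 1.63×10⁻³ / (9.18×10⁻⁵ × 1.08) = 16.5 m/s
Converting: 16.5 m/s × 1.944 = 32 knots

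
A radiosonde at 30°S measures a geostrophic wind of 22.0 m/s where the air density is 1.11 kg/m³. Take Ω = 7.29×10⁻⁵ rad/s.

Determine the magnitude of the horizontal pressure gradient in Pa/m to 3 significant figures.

1.78×10⁻³ Pa/m

Coriolis parameter at 30°S:
f = 2Ω sin φ = 2 × 7.29×10⁻⁵ × sin 30° = 7.29×10⁻⁵ s⁻¹
Geostrophic balance rearranged: |∂P/∂n| = f ρ V_g
|∂P/∂n| = 7.29×10⁻⁵ × 1.11 × 22.0 = 1.78×10⁻³ Pa/m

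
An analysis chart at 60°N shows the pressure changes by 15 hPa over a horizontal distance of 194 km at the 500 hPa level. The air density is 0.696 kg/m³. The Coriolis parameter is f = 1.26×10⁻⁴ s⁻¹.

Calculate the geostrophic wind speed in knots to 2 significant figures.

Pressure gradient: |∂P/∂n| = 1500 Pa / 194000 m = 7.73×10⁻³ Pa/m
Geostrophic balance (pressure-gradient force = Coriolis force):
V_g = (1/(fρ)) |∂P/∂n| = 7.73×10⁻³ / (1.26×10⁻⁴ × 0.696) = 88.2 m/s
Converting: 88.2 m/s × 1.944 = 170 knots

170 knots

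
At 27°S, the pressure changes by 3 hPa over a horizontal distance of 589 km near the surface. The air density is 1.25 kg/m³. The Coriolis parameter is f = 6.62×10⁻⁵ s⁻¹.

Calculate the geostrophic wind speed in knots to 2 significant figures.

12 knots

Pressure gradient: |∂P/∂n| = 300 Pa / 589000 m = 5.09×10⁻⁴ Pa/m
Geostrophic balance (pressure-gradient force = Coriolis force):
V_g = (1/(fρ)) |∂P/∂n| = 5.09×10⁻⁴ / (6.62×10⁻⁵ × 1.25) = 6.16 m/s
Converting: 6.16 m/s × 1.944 = 12 knots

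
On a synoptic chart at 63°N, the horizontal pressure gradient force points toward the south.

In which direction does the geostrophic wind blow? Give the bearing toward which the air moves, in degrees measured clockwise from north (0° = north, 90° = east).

The pressure-gradient force points toward the south (bearing 180°).
Geostrophic balance: in the Northern Hemisphere the Coriolis force deflects motion to the right, so the geostrophic wind blows 90° to the right of the pressure-gradient force (low pressure on the left).
Rotating 180° by 90° clockwise gives 270° — the wind blows toward the west.

270°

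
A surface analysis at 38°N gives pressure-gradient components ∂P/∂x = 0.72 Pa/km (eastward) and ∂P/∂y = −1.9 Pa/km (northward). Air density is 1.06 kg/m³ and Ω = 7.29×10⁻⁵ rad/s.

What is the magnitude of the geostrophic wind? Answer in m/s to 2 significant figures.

Coriolis parameter at 38°N:
f = 2Ω sin φ = 2 × 7.29×10⁻⁵ × sin 38° = 8.98×10⁻⁵ s⁻¹
Component geostrophic relations (x east, y north):
u_g = −(1/(fρ)) ∂P/∂y,  v_g = (1/(fρ)) ∂P/∂x
u_g = −(−1.9×10⁻³)/(8.98×10⁻⁵ × 1.06) = 20.0 m/s;  v_g = (0.72×10⁻³)/(8.98×10⁻⁵ × 1.06) = 7.57 m/s
|V_g| = √(u_g² + v_g²) = 21.4 m/s

21 m/s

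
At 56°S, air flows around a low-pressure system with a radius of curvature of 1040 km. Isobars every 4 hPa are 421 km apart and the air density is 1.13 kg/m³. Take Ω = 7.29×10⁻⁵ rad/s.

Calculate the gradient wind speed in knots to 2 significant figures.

13 knots

Coriolis parameter at 56°S:
f = 2Ω sin φ = 2 × 7.29×10⁻⁵ × sin 56° = 1.21×10⁻⁴ s⁻¹
Pressure gradient: |∂P/∂n| = 400 Pa / 421000 m = 9.50×10⁻⁴ Pa/m
Geostrophic speed: V_g = |∂P/∂n|/(fρ) = 9.50×10⁻⁴/(1.21×10⁻⁴ × 1.13) = 6.96 m/s
Around a low, centrifugal force acts outward with Coriolis, so pressure-gradient force balances both:
(1/ρ)|∂P/∂n| = fV + V²/R  →  V² + fR·V − fR·V_g = 0
With fR = 1.21×10⁻⁴ × 1040×10³ m = 126 m/s:
V = [−fR + √((fR)² + 4 fR V_g)]/2 = [−126 + √(126² + 4×126×6.96)]/2 = 6.61 m/s
Subgeostrophic (V < V_g = 6.96 m/s), as expected around a low.
Converting: 6.61 m/s × 1.944 = 13 knots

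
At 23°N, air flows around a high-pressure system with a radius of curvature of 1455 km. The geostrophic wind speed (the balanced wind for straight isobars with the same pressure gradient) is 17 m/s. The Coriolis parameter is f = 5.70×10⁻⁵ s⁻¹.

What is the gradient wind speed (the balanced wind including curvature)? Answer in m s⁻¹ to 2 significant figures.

24 m s⁻¹

Around a high, pressure-gradient force acts outward with centrifugal, so Coriolis balances both:
fV = (1/ρ)|∂P/∂n| + V²/R  →  V² − fR·V + fR·V_g = 0
With fR = 5.70×10⁻⁵ × 1455×10³ m = 82.9 m/s:
V = [fR − √((fR)² − 4 fR V_g)]/2 = [82.9 − √(82.9² − 4×82.9×17)]/2 = 23.9 m/s
Supergeostrophic (V > V_g = 17 m/s), as expected around a high.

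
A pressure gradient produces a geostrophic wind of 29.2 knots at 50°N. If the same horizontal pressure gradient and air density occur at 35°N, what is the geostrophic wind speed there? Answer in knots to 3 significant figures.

39.0 knots

With the same pressure gradient and density, V_g ∝ 1/f ∝ 1/sin φ.
V₂ = V₁ · sin φ₁ / sin φ₂ = 29.2 × sin 50° / sin 35°
V₂ = 29.2 × 0.7660/0.5736 = 39.0 knots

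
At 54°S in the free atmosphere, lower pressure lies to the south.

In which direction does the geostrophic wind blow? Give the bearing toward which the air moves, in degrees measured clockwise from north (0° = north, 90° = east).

The pressure-gradient force points toward the south (bearing 180°).
Geostrophic balance: in the Southern Hemisphere the Coriolis force deflects motion to the left, so the geostrophic wind blows 90° to the left of the pressure-gradient force (low pressure on the right).
Rotating 180° by 90° counterclockwise gives 090° — the wind blows toward the east.

090°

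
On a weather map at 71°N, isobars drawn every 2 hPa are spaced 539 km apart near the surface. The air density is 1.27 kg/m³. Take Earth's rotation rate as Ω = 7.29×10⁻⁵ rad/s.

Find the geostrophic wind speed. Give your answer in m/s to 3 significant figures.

Coriolis parameter at 71°N:
f = 2Ω sin φ = 2 × 7.29×10⁻⁵ × sin 71° = 1.38×10⁻⁴ s⁻¹
Pressure gradient: |∂P/∂n| = 200 Pa / 539000 m = 3.71×10⁻⁴ Pa/m
Geostrophic balance (pressure-gradient force = Coriolis force):
V_g = (1/(fρ)) |∂P/∂n| = 3.71×10⁻⁴ / (1.38×10⁻⁴ × 1.27) = 2.12 m/s

2.12 m/s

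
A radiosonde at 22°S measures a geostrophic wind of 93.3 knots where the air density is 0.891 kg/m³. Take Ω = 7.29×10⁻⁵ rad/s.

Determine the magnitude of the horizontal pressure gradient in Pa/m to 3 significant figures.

Coriolis parameter at 22°S:
f = 2Ω sin φ = 2 × 7.29×10⁻⁵ × sin 22° = 5.46×10⁻⁵ s⁻¹
Wind speed in SI: 93.3 knots = 48.0 m/s
Geostrophic balance rearranged: |∂P/∂n| = f ρ V_g
|∂P/∂n| = 5.46×10⁻⁵ × 0.891 × 48.0 = 2.34×10⁻³ Pa/m

2.34×10⁻³ Pa/m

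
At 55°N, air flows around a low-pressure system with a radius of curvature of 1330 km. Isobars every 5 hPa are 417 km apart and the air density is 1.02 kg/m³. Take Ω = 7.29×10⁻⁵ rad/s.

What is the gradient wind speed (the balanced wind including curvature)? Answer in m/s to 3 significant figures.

9.30 m/s

Coriolis parameter at 55°N:
f = 2Ω sin φ = 2 × 7.29×10⁻⁵ × sin 55° = 1.19×10⁻⁴ s⁻¹
Pressure gradient: |∂P/∂n| = 500 Pa / 417000 m = 1.20×10⁻³ Pa/m
Geostrophic speed: V_g = |∂P/∂n|/(fρ) = 1.20×10⁻³/(1.19×10⁻⁴ × 1.02) = 9.84 m/s
Around a low, centrifugal force acts outward with Coriolis, so pressure-gradient force balances both:
(1/ρ)|∂P/∂n| = fV + V²/R  →  V² + fR·V − fR·V_g = 0
With fR = 1.19×10⁻⁴ × 1330×10³ m = 159 m/s:
V = [−fR + √((fR)² + 4 fR V_g)]/2 = [−159 + √(159² + 4×159×9.84)]/2 = 9.3 m/s
Subgeostrophic (V < V_g = 9.84 m/s), as expected around a low.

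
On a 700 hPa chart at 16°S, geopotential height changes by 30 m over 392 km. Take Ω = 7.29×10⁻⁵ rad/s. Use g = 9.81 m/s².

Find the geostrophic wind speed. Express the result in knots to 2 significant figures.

36 knots

Coriolis parameter at 16°S:
f = 2Ω sin φ = 2 × 7.29×10⁻⁵ × sin 16° = 4.02×10⁻⁵ s⁻¹
Height gradient: |∂Z/∂n| = 30 m / 392000 m = 7.65×10⁻⁵
On a pressure surface, geostrophic balance gives V_g = (g/f)|∂Z/∂n|:
V_g = 9.81 × 7.65×10⁻⁵ / 4.02×10⁻⁵ = 18.7 m/s
Converting: 18.7 m/s × 1.944 = 36 knots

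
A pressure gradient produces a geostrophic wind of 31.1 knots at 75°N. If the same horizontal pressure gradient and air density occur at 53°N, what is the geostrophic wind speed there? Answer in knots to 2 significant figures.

38 knots

With the same pressure gradient and density, V_g ∝ 1/f ∝ 1/sin φ.
V₂ = V₁ · sin φ₁ / sin φ₂ = 31.1 × sin 75° / sin 53°
V₂ = 31.1 × 0.9659/0.7986 = 38 knots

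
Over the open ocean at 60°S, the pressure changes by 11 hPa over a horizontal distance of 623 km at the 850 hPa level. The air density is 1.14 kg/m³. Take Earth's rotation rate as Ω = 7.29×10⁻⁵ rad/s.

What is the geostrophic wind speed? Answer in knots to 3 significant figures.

23.8 knots

Coriolis parameter at 60°S:
f = 2Ω sin φ = 2 × 7.29×10⁻⁵ × sin 60° = 1.26×10⁻⁴ s⁻¹
Pressure gradient: |∂P/∂n| = 1100 Pa / 623000 m = 1.77×10⁻³ Pa/m
Geostrophic balance (pressure-gradient force = Coriolis force):
V_g = (1/(fρ)) |∂P/∂n| = 1.77×10⁻³ / (1.26×10⁻⁴ × 1.14) = 12.3 m/s
Converting: 12.3 m/s × 1.944 = 23.8 knots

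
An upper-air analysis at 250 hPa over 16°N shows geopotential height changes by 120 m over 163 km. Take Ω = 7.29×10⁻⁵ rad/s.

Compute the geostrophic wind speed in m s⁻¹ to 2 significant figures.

180 m s⁻¹

Coriolis parameter at 16°N:
f = 2Ω sin φ = 2 × 7.29×10⁻⁵ × sin 16° = 4.02×10⁻⁵ s⁻¹
Height gradient: |∂Z/∂n| = 120 m / 163000 m = 7.36×10⁻⁴
On a pressure surface, geostrophic balance gives V_g = (g/f)|∂Z/∂n|:
V_g = 9.81 × 7.36×10⁻⁴ / 4.02×10⁻⁵ = 180 m/s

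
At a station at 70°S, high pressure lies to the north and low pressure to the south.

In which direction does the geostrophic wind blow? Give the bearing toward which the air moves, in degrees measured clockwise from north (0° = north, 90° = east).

The pressure-gradient force points toward the south (bearing 180°).
Geostrophic balance: in the Southern Hemisphere the Coriolis force deflects motion to the left, so the geostrophic wind blows 90° to the left of the pressure-gradient force (low pressure on the right).
Rotating 180° by 90° counterclockwise gives 090° — the wind blows toward the east.

090°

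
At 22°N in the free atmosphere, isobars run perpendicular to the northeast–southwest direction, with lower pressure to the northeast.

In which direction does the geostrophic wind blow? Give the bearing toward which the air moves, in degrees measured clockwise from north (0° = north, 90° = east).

135°

The pressure-gradient force points toward the northeast (bearing 045°).
Geostrophic balance: in the Northern Hemisphere the Coriolis force deflects motion to the right, so the geostrophic wind blows 90° to the right of the pressure-gradient force (low pressure on the left).
Rotating 045° by 90° clockwise gives 135° — the wind blows toward the southeast.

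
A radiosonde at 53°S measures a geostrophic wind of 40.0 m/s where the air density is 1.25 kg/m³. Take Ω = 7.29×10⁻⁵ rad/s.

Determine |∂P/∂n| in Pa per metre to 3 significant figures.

Coriolis parameter at 53°S:
f = 2Ω sin φ = 2 × 7.29×10⁻⁵ × sin 53° = 1.16×10⁻⁴ s⁻¹
Geostrophic balance rearranged: |∂P/∂n| = f ρ V_g
|∂P/∂n| = 1.16×10⁻⁴ × 1.25 × 40.0 = 5.82×10⁻³ Pa/m

5.82×10⁻³ Pa/m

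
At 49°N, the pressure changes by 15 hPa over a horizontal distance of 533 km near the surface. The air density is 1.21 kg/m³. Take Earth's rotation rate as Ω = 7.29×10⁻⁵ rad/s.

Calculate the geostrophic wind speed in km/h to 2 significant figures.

76 km/h

Coriolis parameter at 49°N:
f = 2Ω sin φ = 2 × 7.29×10⁻⁵ × sin 49° = 1.10×10⁻⁴ s⁻¹
Pressure gradient: |∂P/∂n| = 1500 Pa / 533000 m = 2.81×10⁻³ Pa/m
Geostrophic balance (pressure-gradient force = Coriolis force):
V_g = (1/(fρ)) |∂P/∂n| = 2.81×10⁻³ / (1.10×10⁻⁴ × 1.21) = 21.1 m/s
Converting: 21.1 m/s × 3.6 = 76 km/h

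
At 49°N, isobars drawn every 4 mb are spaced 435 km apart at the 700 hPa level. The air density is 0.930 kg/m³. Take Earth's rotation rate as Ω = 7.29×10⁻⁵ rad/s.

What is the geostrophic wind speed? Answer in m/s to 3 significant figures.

Coriolis parameter at 49°N:
f = 2Ω sin φ = 2 × 7.29×10⁻⁵ × sin 49° = 1.10×10⁻⁴ s⁻¹
Pressure gradient: |∂P/∂n| = 400 Pa / 435000 m = 9.20×10⁻⁴ Pa/m
Geostrophic balance (pressure-gradient force = Coriolis force):
V_g = (1/(fρ)) |∂P/∂n| = 9.20×10⁻⁴ / (1.10×10⁻⁴ × 0.930) = 8.99 m/s

8.99 m/s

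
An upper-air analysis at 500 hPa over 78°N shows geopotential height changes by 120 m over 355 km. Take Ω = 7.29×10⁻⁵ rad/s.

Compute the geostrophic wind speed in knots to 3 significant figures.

Coriolis parameter at 78°N:
f = 2Ω sin φ = 2 × 7.29×10⁻⁵ × sin 78° = 1.43×10⁻⁴ s⁻¹
Height gradient: |∂Z/∂n| = 120 m / 355000 m = 3.38×10⁻⁴
On a pressure surface, geostrophic balance gives V_g = (g/f)|∂Z/∂n|:
V_g = 9.81 × 3.38×10⁻⁴ / 1.43×10⁻⁴ = 23.3 m/s
Converting: 23.3 m/s × 1.944 = 45.2 knots

45.2 knots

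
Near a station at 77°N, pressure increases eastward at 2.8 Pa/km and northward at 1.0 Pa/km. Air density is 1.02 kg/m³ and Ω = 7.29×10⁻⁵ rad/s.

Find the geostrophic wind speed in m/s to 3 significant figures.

Coriolis parameter at 77°N:
f = 2Ω sin φ = 2 × 7.29×10⁻⁵ × sin 77° = 1.42×10⁻⁴ s⁻¹
Component geostrophic relations (x east, y north):
u_g = −(1/(fρ)) ∂P/∂y,  v_g = (1/(fρ)) ∂P/∂x
u_g = −(1.0×10⁻³)/(1.42×10⁻⁴ × 1.02) = −6.90 m/s;  v_g = (2.8×10⁻³)/(1.42×10⁻⁴ × 1.02) = 19.3 m/s
|V_g| = √(u_g² + v_g²) = 20.5 m/s

20.5 m/s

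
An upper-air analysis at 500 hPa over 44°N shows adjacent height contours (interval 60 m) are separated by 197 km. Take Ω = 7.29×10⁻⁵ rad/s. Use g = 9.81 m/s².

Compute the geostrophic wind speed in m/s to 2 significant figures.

30 m/s

Coriolis parameter at 44°N:
f = 2Ω sin φ = 2 × 7.29×10⁻⁵ × sin 44° = 1.01×10⁻⁴ s⁻¹
Height gradient: |∂Z/∂n| = 60 m / 197000 m = 3.05×10⁻⁴
On a pressure surface, geostrophic balance gives V_g = (g/f)|∂Z/∂n|:
V_g = 9.81 × 3.05×10⁻⁴ / 1.01×10⁻⁴ = 29.5 m/s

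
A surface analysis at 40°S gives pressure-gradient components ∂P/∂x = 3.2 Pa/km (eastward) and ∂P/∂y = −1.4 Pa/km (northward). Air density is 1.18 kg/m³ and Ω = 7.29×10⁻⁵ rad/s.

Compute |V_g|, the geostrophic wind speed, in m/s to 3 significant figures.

31.6 m/s

Coriolis parameter at 40°S:
f = 2Ω sin φ = 2 × 7.29×10⁻⁵ × sin 40° = 9.37×10⁻⁵ s⁻¹
In the Southern Hemisphere f is negative: f = −9.37×10⁻⁵ s⁻¹.
Component geostrophic relations (x east, y north):
u_g = −(1/(fρ)) ∂P/∂y,  v_g = (1/(fρ)) ∂P/∂x
u_g = −(−1.4×10⁻³)/(−9.37×10⁻⁵ × 1.18) = −12.7 m/s;  v_g = (3.2×10⁻³)/(−9.37×10⁻⁵ × 1.18) = −28.9 m/s
|V_g| = √(u_g² + v_g²) = 31.6 m/s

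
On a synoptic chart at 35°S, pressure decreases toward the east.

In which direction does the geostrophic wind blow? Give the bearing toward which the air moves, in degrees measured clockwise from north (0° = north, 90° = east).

000°

The pressure-gradient force points toward the east (bearing 090°).
Geostrophic balance: in the Southern Hemisphere the Coriolis force deflects motion to the left, so the geostrophic wind blows 90° to the left of the pressure-gradient force (low pressure on the right).
Rotating 090° by 90° counterclockwise gives 000° — the wind blows toward the north.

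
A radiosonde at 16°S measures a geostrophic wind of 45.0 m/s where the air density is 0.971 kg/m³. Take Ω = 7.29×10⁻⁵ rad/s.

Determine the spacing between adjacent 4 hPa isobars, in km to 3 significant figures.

228 km

Coriolis parameter at 16°S:
f = 2Ω sin φ = 2 × 7.29×10⁻⁵ × sin 16° = 4.02×10⁻⁵ s⁻¹
Geostrophic balance rearranged: |∂P/∂n| = f ρ V_g
|∂P/∂n| = 4.02×10⁻⁵ × 0.971 × 45.0 = 1.76×10⁻³ Pa/m
Isobar spacing: Δn = ΔP/|∂P/∂n| = 400 Pa / 1.76×10⁻³ Pa/m = 227789 m ≈ 228 km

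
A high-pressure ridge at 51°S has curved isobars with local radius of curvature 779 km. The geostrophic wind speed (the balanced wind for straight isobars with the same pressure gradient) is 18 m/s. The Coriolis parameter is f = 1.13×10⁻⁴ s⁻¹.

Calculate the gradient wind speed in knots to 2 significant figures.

Around a high, pressure-gradient force acts outward with centrifugal, so Coriolis balances both:
fV = (1/ρ)|∂P/∂n| + V²/R  →  V² − fR·V + fR·V_g = 0
With fR = 1.13×10⁻⁴ × 779×10³ m = 88.0 m/s:
V = [fR − √((fR)² − 4 fR V_g)]/2 = [88.0 − √(88.0² − 4×88.0×18)]/2 = 25.2 m/s
Supergeostrophic (V > V_g = 18 m/s), as expected around a high.
Converting: 25.2 m/s × 1.944 = 49 knots

49 knots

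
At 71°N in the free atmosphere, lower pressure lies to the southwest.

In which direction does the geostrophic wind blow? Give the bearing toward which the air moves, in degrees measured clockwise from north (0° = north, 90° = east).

315°

The pressure-gradient force points toward the southwest (bearing 225°).
Geostrophic balance: in the Northern Hemisphere the Coriolis force deflects motion to the right, so the geostrophic wind blows 90° to the right of the pressure-gradient force (low pressure on the left).
Rotating 225° by 90° clockwise gives 315° — the wind blows toward the northwest.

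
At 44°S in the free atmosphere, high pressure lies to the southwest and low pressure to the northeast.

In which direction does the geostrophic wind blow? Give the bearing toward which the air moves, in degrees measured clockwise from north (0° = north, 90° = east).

315°

The pressure-gradient force points toward the northeast (bearing 045°).
Geostrophic balance: in the Southern Hemisphere the Coriolis force deflects motion to the left, so the geostrophic wind blows 90° to the left of the pressure-gradient force (low pressure on the right).
Rotating 045° by 90° counterclockwise gives 315° — the wind blows toward the northwest.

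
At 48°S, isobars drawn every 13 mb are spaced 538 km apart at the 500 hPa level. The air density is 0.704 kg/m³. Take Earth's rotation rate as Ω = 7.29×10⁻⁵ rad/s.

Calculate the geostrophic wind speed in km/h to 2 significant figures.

110 km/h

Coriolis parameter at 48°S:
f = 2Ω sin φ = 2 × 7.29×10⁻⁵ × sin 48° = 1.08×10⁻⁴ s⁻¹
Pressure gradient: |∂P/∂n| = 1300 Pa / 538000 m = 2.42×10⁻³ Pa/m
Geostrophic balance (pressure-gradient force = Coriolis force):
V_g = (1/(fρ)) |∂P/∂n| = 2.42×10⁻³ / (1.08×10⁻⁴ × 0.704) = 31.7 m/s
Converting: 31.7 m/s × 3.6 = 110 km/h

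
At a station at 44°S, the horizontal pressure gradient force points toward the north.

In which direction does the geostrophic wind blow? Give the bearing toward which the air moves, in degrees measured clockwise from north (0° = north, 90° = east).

270°

The pressure-gradient force points toward the north (bearing 000°).
Geostrophic balance: in the Southern Hemisphere the Coriolis force deflects motion to the left, so the geostrophic wind blows 90° to the left of the pressure-gradient force (low pressure on the right).
Rotating 000° by 90° counterclockwise gives 270° — the wind blows toward the west.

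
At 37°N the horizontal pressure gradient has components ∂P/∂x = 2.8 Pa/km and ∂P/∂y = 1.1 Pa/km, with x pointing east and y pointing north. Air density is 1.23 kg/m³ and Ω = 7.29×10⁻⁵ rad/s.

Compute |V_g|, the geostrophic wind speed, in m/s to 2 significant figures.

Coriolis parameter at 37°N:
f = 2Ω sin φ = 2 × 7.29×10⁻⁵ × sin 37° = 8.77×10⁻⁵ s⁻¹
Component geostrophic relations (x east, y north):
u_g = −(1/(fρ)) ∂P/∂y,  v_g = (1/(fρ)) ∂P/∂x
u_g = −(1.1×10⁻³)/(8.77×10⁻⁵ × 1.23) = −10.2 m/s;  v_g = (2.8×10⁻³)/(8.77×10⁻⁵ × 1.23) = 25.9 m/s
|V_g| = √(u_g² + v_g²) = 27.9 m/s

28 m/s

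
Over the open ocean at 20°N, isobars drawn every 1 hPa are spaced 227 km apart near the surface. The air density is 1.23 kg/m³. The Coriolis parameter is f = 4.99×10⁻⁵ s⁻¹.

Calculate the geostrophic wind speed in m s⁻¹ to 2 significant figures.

7.2 m s⁻¹

Pressure gradient: |∂P/∂n| = 100 Pa / 227000 m = 4.41×10⁻⁴ Pa/m
Geostrophic balance (pressure-gradient force = Coriolis force):
V_g = (1/(fρ)) |∂P/∂n| = 4.41×10⁻⁴ / (4.99×10⁻⁵ × 1.23) = 7.18 m/s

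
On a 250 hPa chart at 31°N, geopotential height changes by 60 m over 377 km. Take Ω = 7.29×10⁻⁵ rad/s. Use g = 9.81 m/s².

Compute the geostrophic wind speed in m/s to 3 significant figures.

Coriolis parameter at 31°N:
f = 2Ω sin φ = 2 × 7.29×10⁻⁵ × sin 31° = 7.51×10⁻⁵ s⁻¹
Height gradient: |∂Z/∂n| = 60 m / 377000 m = 1.59×10⁻⁴
On a pressure surface, geostrophic balance gives V_g = (g/f)|∂Z/∂n|:
V_g = 9.81 × 1.59×10⁻⁴ / 7.51×10⁻⁵ = 20.8 m/s

20.8 m/s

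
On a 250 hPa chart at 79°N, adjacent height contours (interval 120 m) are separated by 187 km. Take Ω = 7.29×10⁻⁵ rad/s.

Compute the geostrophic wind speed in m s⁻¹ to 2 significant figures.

Coriolis parameter at 79°N:
f = 2Ω sin φ = 2 × 7.29×10⁻⁵ × sin 79° = 1.43×10⁻⁴ s⁻¹
Height gradient: |∂Z/∂n| = 120 m / 187000 m = 6.42×10⁻⁴
On a pressure surface, geostrophic balance gives V_g = (g/f)|∂Z/∂n|:
V_g = 9.81 × 6.42×10⁻⁴ / 1.43×10⁻⁴ = 44.0 m/s

44 m s⁻¹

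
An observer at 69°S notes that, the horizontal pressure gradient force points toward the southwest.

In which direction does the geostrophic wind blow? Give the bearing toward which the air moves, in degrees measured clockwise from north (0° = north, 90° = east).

135°

The pressure-gradient force points toward the southwest (bearing 225°).
Geostrophic balance: in the Southern Hemisphere the Coriolis force deflects motion to the left, so the geostrophic wind blows 90° to the left of the pressure-gradient force (low pressure on the right).
Rotating 225° by 90° counterclockwise gives 135° — the wind blows toward the southeast.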